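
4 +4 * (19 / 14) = 66 / 7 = 9.43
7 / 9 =0.78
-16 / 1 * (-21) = 336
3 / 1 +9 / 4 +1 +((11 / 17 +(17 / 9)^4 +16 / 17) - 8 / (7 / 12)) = 21404879 / 3123036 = 6.85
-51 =-51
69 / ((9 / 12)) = 92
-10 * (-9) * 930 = 83700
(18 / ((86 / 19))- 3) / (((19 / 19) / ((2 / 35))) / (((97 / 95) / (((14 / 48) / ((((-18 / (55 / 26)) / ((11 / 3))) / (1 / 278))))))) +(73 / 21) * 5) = 534284045568 / 9503231001805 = 0.06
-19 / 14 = -1.36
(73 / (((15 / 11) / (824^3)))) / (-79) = -449259407872 / 1185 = -379121863.18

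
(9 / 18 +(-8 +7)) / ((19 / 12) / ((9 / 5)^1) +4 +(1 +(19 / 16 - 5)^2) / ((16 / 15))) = -55296 / 2150333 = -0.03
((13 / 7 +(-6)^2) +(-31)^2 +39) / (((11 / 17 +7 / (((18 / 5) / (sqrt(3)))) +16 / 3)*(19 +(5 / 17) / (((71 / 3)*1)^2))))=1162124076753 / 86884226464- 107956881447*sqrt(3) / 24824064704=5.84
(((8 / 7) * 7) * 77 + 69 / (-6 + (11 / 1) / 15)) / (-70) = -47629 / 5530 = -8.61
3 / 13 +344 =4475 / 13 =344.23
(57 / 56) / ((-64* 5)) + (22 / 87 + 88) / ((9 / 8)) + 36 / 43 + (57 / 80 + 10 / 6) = 49269553859 / 603348480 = 81.66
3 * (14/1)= 42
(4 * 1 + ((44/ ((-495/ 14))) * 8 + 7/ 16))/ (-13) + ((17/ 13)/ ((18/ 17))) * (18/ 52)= 103669/ 121680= 0.85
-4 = -4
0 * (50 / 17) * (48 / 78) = 0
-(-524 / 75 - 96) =7724 / 75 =102.99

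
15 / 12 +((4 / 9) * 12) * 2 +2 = 13.92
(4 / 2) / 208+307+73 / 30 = 482731 / 1560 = 309.44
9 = 9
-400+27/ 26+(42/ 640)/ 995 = -1651381327/ 4139200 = -398.96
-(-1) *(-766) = -766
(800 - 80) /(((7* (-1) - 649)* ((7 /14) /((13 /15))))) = -78 /41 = -1.90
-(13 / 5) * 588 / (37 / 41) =-313404 / 185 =-1694.08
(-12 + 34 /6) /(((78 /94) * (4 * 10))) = -893 /4680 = -0.19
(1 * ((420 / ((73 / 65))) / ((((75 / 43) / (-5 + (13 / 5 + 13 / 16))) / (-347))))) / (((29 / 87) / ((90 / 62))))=514354.17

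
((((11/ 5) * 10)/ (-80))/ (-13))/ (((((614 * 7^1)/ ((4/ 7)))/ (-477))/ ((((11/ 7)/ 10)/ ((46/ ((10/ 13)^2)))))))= -57717/ 21283859324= -0.00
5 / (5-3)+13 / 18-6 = -25 / 9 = -2.78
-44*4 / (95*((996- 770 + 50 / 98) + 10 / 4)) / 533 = -17248 / 1136401305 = -0.00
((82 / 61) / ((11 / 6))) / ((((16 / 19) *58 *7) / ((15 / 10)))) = 7011 / 2179408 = 0.00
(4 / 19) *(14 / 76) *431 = 6034 / 361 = 16.71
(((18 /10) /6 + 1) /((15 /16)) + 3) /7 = 47 /75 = 0.63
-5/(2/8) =-20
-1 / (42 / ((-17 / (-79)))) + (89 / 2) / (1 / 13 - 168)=-978287 / 3621597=-0.27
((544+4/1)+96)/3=644/3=214.67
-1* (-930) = 930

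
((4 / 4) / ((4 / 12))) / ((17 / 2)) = 6 / 17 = 0.35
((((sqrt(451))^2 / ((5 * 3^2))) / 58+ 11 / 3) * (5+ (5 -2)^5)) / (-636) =-310651 / 207495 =-1.50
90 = 90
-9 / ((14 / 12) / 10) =-540 / 7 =-77.14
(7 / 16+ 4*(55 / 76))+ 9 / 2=7.83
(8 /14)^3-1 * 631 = -216369 /343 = -630.81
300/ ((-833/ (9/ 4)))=-675/ 833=-0.81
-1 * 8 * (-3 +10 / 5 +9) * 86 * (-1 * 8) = 44032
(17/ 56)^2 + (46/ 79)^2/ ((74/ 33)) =176225317/ 724155712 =0.24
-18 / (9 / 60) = -120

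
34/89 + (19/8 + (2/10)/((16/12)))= 10349/3560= 2.91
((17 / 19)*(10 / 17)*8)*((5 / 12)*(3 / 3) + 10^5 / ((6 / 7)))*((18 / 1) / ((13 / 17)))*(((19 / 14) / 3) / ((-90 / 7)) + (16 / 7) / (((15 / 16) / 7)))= 196931517.54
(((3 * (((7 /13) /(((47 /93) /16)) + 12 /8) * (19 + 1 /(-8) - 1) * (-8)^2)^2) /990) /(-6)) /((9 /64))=-32146343680 /19881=-1616937.96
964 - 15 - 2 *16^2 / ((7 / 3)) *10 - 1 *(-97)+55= -7653 / 7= -1093.29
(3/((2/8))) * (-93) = -1116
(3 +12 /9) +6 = 31 /3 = 10.33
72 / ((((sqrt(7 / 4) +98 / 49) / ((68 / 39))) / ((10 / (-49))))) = -7.71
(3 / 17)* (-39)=-117 / 17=-6.88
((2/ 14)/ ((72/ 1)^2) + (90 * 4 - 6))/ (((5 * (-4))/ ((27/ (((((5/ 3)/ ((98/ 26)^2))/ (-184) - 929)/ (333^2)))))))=11237682345809913/ 197000456480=57043.94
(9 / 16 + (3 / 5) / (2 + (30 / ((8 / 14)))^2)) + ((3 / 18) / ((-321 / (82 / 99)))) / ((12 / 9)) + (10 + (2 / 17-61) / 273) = 2399203852763 / 232045173360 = 10.34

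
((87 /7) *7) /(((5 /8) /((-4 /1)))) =-2784 /5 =-556.80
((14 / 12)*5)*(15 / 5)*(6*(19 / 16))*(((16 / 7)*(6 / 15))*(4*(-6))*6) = -16416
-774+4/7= -5414/7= -773.43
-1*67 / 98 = -67 / 98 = -0.68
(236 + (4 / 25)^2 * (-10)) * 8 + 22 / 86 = 10138367 / 5375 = 1886.21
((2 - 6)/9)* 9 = -4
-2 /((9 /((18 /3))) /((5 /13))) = -0.51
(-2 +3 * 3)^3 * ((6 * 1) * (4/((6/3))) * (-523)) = -2152668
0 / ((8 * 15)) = 0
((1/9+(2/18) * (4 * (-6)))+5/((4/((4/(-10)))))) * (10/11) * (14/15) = -2.59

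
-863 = -863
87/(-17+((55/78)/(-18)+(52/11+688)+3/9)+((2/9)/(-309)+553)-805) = 15377076/74944813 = 0.21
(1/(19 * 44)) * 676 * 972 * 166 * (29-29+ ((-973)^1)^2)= 25815868375752/209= 123520901319.39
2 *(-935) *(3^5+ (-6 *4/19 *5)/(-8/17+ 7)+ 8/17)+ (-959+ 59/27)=-8625687592/18981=-454438.00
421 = 421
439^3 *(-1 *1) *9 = -761440671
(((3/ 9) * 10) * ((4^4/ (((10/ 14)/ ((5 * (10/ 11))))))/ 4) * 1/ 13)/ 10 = 4480/ 429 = 10.44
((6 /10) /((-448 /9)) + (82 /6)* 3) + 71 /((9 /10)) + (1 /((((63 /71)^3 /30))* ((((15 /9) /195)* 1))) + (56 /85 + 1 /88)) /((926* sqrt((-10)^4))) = 192327900163067 /1603653282000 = 119.93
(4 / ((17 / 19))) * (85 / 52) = 95 / 13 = 7.31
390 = 390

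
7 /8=0.88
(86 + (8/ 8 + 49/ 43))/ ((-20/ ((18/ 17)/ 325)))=-3411/ 237575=-0.01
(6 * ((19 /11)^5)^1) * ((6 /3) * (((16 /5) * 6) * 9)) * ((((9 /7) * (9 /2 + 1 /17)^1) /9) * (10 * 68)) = 15916760547840 /1127357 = 14118651.45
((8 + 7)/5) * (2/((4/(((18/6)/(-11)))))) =-0.41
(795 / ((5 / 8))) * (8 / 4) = 2544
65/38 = 1.71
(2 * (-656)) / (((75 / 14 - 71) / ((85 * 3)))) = 4683840 / 919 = 5096.67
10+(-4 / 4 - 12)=-3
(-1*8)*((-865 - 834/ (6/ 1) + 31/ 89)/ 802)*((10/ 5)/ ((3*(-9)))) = -79400/ 107067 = -0.74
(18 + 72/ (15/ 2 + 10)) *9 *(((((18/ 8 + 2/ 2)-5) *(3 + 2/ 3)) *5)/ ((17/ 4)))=-25542/ 17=-1502.47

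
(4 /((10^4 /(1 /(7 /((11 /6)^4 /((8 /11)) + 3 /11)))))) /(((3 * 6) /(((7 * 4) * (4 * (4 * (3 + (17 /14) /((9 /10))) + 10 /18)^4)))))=7283001898617653 /12476345112000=583.74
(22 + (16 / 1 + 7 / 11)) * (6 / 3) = 77.27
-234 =-234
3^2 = 9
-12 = -12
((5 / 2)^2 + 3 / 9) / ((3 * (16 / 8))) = 79 / 72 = 1.10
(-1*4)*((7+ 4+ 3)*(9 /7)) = -72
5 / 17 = 0.29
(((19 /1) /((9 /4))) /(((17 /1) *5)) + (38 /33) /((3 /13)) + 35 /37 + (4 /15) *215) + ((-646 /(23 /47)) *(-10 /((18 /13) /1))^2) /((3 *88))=-152709849337 /773405820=-197.45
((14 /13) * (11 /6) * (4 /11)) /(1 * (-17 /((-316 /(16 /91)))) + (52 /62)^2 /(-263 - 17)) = 148801240 /1439751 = 103.35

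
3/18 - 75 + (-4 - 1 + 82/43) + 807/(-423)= -968069/12126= -79.83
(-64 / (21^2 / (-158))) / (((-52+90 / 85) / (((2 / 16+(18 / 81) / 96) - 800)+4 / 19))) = 359.94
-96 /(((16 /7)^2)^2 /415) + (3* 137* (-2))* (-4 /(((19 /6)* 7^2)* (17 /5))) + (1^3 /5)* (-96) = -238655544291 /162068480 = -1472.56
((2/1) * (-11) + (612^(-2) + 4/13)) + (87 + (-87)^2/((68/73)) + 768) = 43621294513/4869072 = 8958.85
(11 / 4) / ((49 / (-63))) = -99 / 28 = -3.54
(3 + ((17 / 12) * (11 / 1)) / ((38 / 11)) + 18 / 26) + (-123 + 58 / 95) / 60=913423 / 148200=6.16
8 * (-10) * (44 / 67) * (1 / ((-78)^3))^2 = -0.00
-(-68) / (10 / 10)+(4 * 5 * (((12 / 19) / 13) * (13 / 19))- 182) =-40914 / 361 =-113.34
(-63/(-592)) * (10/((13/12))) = 945/962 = 0.98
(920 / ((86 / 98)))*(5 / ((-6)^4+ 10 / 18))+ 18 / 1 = 1580058 / 71681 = 22.04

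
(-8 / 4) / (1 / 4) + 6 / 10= -37 / 5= -7.40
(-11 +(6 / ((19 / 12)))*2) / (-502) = 65 / 9538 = 0.01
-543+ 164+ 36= -343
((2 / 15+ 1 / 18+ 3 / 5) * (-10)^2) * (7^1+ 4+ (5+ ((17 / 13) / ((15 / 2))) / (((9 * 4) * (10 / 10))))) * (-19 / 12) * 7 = -530479411 / 37908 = -13993.86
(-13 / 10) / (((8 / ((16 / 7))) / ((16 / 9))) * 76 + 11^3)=-52 / 59225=-0.00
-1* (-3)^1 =3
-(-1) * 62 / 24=31 / 12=2.58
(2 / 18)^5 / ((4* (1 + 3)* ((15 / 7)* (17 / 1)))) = 7 / 240919920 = 0.00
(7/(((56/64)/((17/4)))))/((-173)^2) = 0.00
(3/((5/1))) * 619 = 1857/5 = 371.40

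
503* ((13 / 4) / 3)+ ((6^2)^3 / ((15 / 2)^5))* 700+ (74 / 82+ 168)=128539619 / 61500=2090.08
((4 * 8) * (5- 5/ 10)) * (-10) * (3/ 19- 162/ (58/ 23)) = 50846400/ 551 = 92280.22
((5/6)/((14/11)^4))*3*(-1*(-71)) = 5197555/76832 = 67.65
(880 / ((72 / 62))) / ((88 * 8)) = 155 / 144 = 1.08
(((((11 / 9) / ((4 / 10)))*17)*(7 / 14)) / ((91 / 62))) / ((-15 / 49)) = -40579 / 702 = -57.80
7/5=1.40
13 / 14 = 0.93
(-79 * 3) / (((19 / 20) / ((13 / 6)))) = -540.53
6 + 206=212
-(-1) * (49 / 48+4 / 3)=113 / 48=2.35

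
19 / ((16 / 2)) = 19 / 8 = 2.38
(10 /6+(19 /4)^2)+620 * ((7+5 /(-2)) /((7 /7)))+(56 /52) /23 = 40390489 /14352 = 2814.28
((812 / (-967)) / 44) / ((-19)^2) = -203 / 3839957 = -0.00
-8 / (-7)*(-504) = -576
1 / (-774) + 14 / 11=10825 / 8514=1.27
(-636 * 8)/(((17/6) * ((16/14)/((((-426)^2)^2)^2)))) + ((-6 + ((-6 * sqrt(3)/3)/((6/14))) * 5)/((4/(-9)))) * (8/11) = -318695465344435755828035796/187 + 420 * sqrt(3)/11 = -1704253825371314202288895.00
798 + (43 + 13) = 854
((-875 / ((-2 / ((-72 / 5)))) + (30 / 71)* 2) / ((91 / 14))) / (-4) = 223620 / 923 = 242.28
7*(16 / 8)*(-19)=-266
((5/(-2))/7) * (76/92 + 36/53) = -9175/17066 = -0.54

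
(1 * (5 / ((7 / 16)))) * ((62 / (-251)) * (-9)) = 44640 / 1757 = 25.41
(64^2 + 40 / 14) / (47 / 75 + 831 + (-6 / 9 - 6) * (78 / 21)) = 537975 / 105901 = 5.08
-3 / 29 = -0.10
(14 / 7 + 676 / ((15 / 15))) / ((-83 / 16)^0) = 678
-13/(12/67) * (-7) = 508.08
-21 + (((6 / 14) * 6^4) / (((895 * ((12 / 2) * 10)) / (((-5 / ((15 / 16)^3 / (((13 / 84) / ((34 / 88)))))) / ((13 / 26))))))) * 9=-1999201791 / 93191875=-21.45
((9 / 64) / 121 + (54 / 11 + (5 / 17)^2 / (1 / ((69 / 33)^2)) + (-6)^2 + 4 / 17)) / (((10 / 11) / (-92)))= -2137408239 / 508640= -4202.20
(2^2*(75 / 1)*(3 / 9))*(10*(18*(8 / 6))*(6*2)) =288000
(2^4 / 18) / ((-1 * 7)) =-8 / 63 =-0.13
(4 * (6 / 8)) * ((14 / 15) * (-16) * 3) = -672 / 5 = -134.40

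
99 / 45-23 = -104 / 5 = -20.80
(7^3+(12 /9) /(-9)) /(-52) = -9257 /1404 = -6.59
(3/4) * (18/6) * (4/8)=1.12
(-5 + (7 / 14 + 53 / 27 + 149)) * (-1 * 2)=-7909 / 27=-292.93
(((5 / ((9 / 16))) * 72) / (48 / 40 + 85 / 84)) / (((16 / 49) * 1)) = 823200 / 929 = 886.11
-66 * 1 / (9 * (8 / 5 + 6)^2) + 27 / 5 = 5.27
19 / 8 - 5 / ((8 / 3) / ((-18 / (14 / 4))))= 673 / 56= 12.02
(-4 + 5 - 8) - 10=-17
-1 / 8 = -0.12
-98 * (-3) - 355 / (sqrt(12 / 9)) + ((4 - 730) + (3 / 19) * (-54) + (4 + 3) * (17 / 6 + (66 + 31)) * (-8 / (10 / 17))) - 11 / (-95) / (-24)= -1511589 / 152 - 355 * sqrt(3) / 2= -10252.10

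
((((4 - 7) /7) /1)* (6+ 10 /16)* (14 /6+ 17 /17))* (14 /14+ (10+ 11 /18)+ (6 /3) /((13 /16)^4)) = -2207064425 /14394744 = -153.32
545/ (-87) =-545/ 87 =-6.26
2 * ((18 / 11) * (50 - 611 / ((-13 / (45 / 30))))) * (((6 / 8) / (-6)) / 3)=-723 / 44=-16.43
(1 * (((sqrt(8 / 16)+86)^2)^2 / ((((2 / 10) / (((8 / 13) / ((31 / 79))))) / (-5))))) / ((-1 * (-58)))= -432311733575 / 11687 - 10050364200 * sqrt(2) / 11687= -38206990.24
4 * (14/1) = 56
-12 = -12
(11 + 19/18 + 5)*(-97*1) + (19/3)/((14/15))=-103799/63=-1647.60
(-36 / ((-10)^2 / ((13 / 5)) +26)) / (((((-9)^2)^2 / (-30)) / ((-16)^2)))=66560 / 101817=0.65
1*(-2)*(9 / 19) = -18 / 19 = -0.95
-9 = -9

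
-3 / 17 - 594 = -594.18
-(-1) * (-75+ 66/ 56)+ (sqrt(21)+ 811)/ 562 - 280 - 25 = -2969213/ 7868+ sqrt(21)/ 562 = -377.37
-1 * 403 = -403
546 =546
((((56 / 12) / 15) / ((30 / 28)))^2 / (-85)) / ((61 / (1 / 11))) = -38416 / 25986571875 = -0.00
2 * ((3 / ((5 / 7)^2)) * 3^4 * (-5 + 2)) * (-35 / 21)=23814 / 5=4762.80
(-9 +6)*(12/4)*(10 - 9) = -9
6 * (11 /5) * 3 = 198 /5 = 39.60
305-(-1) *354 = 659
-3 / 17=-0.18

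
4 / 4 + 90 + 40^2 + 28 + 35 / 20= 6883 / 4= 1720.75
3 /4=0.75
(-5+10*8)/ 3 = 25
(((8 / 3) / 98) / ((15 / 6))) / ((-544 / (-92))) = 23 / 12495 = 0.00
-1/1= -1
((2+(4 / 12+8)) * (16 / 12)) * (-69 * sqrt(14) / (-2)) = 1426 * sqrt(14) / 3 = 1778.53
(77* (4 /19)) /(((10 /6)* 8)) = 231 /190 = 1.22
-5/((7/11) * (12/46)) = -1265/42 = -30.12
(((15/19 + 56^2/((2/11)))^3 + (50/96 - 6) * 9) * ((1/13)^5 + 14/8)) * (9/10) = 2634781619832904706057523/325977431936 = 8082711751500.02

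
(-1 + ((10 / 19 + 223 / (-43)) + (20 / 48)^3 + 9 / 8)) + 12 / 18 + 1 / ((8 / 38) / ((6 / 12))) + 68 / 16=3994301 / 1411776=2.83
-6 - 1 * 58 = -64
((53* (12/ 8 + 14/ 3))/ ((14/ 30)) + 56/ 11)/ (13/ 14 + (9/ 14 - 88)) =-108639/ 13310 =-8.16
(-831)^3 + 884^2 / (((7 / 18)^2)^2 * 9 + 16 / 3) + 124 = -37067151730019 / 64609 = -573714989.09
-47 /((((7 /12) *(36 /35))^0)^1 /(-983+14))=45543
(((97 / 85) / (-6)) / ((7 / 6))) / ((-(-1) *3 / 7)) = -97 / 255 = -0.38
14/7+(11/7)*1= 25/7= 3.57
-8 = -8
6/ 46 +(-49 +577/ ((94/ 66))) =385115/ 1081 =356.26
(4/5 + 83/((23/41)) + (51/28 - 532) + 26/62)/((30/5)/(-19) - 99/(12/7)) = 722602091/110126415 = 6.56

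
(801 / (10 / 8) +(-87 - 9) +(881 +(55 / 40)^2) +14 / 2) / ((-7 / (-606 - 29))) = 58305827 / 448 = 130146.94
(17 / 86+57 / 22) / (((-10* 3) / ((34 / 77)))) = -22423 / 546315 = -0.04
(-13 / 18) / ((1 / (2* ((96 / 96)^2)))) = -13 / 9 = -1.44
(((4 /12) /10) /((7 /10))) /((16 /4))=1 /84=0.01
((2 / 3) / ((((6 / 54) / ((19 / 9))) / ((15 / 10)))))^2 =361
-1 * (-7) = 7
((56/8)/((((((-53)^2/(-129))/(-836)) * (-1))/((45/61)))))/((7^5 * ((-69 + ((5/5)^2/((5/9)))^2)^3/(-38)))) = -13340078125/8463021081903976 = -0.00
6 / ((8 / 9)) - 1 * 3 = 15 / 4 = 3.75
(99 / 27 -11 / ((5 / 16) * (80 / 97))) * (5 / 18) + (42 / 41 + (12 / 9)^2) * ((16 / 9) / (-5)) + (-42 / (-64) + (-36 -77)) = -65982751 / 531360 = -124.18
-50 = -50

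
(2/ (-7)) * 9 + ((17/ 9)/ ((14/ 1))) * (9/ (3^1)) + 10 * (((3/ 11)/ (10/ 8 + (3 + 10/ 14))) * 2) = -9797/ 9174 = -1.07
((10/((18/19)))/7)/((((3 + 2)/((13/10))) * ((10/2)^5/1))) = 247/1968750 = 0.00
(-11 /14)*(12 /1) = -66 /7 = -9.43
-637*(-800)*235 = 119756000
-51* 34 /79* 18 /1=-31212 /79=-395.09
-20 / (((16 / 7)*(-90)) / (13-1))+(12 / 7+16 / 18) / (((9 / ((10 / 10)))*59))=78385 / 66906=1.17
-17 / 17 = -1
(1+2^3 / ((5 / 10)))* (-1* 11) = -187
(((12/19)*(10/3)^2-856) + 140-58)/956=-21859/27246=-0.80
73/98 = 0.74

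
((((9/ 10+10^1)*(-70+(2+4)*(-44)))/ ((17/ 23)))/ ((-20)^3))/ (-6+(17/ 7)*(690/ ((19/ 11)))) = 55682977/ 87197760000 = 0.00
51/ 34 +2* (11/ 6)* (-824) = -18119/ 6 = -3019.83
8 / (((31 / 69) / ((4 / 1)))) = 2208 / 31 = 71.23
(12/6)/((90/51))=17/15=1.13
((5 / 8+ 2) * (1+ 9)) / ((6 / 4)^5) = 280 / 81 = 3.46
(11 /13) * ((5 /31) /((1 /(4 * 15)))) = 3300 /403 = 8.19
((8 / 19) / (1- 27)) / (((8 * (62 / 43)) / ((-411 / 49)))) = 0.01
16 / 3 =5.33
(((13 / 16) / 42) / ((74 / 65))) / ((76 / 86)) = 36335 / 1889664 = 0.02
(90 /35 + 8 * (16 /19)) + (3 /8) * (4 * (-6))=41 /133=0.31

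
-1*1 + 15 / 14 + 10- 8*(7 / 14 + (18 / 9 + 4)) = -587 / 14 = -41.93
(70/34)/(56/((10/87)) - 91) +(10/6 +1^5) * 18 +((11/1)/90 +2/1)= 50.13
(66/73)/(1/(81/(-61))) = -5346/4453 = -1.20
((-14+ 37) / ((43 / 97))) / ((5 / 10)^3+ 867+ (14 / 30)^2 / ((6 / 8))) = 12047400 / 201413849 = 0.06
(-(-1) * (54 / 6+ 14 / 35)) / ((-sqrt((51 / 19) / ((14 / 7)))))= -47 * sqrt(1938) / 255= -8.11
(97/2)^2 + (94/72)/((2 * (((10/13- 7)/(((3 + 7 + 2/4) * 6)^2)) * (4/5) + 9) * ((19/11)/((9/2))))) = 20496669169/8712944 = 2352.44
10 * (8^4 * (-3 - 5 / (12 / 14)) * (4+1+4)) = -3256320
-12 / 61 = -0.20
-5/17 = -0.29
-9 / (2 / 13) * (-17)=1989 / 2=994.50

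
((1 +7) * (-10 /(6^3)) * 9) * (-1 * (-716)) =-7160 /3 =-2386.67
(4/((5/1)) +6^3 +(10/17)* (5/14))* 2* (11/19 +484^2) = 229880572350/2261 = 101672079.77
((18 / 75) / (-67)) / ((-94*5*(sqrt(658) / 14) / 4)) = 12*sqrt(658) / 18500375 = 0.00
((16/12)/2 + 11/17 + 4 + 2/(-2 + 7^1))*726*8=33185.32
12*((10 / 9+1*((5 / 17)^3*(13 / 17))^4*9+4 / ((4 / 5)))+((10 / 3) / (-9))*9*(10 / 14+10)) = -363012475577936752930760 / 1021885029389004238101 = -355.24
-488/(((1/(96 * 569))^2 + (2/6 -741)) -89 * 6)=23870251008/62349617387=0.38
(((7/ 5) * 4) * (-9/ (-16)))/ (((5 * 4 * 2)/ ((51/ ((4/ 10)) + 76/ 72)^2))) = 1301.46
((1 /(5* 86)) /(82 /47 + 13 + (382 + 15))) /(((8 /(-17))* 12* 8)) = -799 /6390804480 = -0.00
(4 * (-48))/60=-16/5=-3.20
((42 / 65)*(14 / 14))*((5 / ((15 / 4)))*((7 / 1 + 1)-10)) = -112 / 65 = -1.72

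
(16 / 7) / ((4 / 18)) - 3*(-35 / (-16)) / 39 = 14731 / 1456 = 10.12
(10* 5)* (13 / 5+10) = 630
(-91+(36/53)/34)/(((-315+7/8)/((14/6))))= 655784/970377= 0.68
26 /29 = 0.90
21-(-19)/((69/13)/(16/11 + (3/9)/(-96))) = 5725891/218592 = 26.19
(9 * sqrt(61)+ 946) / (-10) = -473 / 5 - 9 * sqrt(61) / 10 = -101.63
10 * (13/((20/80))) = 520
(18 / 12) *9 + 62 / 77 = 2203 / 154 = 14.31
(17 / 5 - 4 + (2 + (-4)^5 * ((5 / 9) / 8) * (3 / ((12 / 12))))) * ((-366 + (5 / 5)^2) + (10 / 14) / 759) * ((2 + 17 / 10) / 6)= 1036814666 / 21735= 47702.54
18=18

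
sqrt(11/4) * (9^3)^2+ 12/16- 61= -241/4+ 531441 * sqrt(11)/2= 881234.95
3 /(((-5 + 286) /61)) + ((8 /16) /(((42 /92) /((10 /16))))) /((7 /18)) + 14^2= 10927709 /55076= 198.41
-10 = -10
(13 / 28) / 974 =13 / 27272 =0.00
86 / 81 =1.06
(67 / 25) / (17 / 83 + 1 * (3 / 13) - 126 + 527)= 72293 / 10828725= 0.01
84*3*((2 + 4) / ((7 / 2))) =432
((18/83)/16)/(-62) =-9/41168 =-0.00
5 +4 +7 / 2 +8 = 41 / 2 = 20.50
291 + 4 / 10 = 1457 / 5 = 291.40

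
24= 24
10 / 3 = 3.33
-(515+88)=-603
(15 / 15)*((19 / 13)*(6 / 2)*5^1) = 285 / 13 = 21.92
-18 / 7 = -2.57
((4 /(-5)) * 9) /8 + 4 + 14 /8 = 97 /20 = 4.85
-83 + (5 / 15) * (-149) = -398 / 3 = -132.67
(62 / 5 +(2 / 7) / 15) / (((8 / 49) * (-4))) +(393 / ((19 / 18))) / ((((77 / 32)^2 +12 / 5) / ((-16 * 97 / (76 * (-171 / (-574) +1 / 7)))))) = -488352630045749 / 229792001340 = -2125.19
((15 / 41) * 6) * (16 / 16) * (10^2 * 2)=18000 / 41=439.02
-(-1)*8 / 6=4 / 3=1.33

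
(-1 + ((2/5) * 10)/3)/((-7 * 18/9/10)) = -5/21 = -0.24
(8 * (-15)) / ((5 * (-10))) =12 / 5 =2.40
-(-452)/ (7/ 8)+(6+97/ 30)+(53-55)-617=-19571/ 210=-93.20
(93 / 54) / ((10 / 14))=217 / 90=2.41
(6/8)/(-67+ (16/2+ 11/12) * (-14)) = -9/2302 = -0.00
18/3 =6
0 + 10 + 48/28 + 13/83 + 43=31880/581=54.87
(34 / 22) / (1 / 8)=136 / 11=12.36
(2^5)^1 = 32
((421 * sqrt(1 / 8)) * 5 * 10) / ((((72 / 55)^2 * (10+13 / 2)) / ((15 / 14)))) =14471875 * sqrt(2) / 72576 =282.00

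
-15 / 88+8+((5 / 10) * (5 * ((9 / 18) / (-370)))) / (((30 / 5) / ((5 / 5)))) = 7.83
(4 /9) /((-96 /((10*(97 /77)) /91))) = -485 /756756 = -0.00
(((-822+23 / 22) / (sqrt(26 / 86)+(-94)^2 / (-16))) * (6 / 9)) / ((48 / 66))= 36122 * sqrt(559) / 629478225+1715560207 / 1258956450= 1.36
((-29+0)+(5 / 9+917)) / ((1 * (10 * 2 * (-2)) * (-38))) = 0.58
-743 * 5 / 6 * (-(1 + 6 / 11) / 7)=63155 / 462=136.70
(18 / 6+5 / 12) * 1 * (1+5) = 41 / 2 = 20.50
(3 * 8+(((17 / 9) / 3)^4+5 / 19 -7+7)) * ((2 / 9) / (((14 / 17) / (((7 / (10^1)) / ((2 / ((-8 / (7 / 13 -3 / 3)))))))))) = 10898889040 / 272629233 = 39.98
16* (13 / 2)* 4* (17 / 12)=1768 / 3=589.33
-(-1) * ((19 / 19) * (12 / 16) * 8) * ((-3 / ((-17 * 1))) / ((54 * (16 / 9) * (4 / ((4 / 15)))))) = 1 / 1360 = 0.00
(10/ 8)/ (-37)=-5/ 148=-0.03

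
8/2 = 4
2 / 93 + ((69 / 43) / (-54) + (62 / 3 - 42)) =-512069 / 23994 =-21.34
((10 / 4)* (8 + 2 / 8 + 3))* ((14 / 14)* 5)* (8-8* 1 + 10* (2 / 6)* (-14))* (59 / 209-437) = 598985625 / 209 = 2865959.93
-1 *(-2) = 2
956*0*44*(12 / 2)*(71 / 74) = 0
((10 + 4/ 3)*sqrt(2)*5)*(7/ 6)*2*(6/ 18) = 1190*sqrt(2)/ 27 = 62.33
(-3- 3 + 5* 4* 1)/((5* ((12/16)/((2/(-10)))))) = -56/75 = -0.75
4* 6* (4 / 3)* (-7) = -224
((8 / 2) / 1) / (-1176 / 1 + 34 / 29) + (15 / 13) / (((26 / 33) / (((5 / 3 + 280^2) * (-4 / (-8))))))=661108294667 / 11515660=57409.50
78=78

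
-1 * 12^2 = -144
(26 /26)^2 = 1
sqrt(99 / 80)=3 * sqrt(55) / 20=1.11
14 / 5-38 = -176 / 5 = -35.20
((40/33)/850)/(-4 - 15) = -4/53295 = -0.00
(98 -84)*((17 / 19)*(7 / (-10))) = -833 / 95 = -8.77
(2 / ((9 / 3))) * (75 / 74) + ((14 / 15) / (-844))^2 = 1001724313 / 1482549300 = 0.68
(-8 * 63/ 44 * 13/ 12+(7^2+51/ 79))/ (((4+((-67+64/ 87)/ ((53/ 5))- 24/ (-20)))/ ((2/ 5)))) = -298410087/ 21063691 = -14.17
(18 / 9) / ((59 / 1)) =2 / 59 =0.03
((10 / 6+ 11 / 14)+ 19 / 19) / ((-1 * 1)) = -145 / 42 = -3.45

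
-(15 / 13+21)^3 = -23887872 / 2197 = -10872.95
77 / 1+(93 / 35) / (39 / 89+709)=77.00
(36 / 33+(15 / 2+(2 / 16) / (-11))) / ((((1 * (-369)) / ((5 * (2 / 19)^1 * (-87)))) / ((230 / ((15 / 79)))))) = 198916075 / 154242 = 1289.64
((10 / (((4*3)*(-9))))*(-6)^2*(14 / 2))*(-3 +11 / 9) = 1120 / 27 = 41.48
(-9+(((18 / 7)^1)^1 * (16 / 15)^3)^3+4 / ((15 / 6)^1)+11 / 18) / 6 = 3.93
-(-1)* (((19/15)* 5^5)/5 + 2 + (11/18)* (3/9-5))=21352/27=790.81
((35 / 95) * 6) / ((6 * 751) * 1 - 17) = 42 / 85291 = 0.00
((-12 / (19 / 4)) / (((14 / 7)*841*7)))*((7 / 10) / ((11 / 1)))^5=-7203 / 32167924112500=-0.00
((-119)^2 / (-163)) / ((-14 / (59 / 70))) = 17051 / 3260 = 5.23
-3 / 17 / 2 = -3 / 34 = -0.09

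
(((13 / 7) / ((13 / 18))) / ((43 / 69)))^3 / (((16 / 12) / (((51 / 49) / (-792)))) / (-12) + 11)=97709088888 / 132891100573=0.74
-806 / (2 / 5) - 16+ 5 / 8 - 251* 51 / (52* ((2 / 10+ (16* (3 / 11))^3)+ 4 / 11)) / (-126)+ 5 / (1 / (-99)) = -2525.35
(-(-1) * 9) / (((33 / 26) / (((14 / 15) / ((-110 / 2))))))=-364 / 3025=-0.12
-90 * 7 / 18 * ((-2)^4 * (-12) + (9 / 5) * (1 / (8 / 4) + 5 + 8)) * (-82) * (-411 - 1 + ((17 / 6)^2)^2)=72263996623 / 432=167277769.96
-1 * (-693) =693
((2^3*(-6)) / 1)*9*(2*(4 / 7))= -3456 / 7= -493.71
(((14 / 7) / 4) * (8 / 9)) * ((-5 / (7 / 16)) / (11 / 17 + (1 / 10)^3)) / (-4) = 1360000 / 694071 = 1.96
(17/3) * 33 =187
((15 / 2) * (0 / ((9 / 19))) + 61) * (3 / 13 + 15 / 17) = 15006 / 221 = 67.90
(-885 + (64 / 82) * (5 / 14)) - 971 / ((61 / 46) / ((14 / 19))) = -473755473 / 332633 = -1424.26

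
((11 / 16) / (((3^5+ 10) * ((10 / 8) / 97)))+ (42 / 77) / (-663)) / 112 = 234887 / 125245120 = 0.00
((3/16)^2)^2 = 81/65536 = 0.00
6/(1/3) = 18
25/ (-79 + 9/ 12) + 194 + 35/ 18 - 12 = 1034543/ 5634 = 183.62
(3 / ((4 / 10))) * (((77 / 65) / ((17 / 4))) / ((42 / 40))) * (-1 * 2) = -880 / 221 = -3.98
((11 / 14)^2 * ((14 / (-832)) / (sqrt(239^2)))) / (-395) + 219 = 240818847481 / 1099629440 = 219.00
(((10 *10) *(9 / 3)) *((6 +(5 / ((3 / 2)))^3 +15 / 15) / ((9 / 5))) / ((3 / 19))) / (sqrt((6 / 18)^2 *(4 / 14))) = 260888.22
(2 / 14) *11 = 1.57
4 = 4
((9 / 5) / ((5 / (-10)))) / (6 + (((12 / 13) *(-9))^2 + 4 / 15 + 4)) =-4563 / 100493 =-0.05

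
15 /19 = 0.79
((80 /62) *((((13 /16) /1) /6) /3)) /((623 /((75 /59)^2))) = 40625 /268914212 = 0.00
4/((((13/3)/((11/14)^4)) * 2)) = 43923/249704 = 0.18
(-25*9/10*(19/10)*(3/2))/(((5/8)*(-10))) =513/50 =10.26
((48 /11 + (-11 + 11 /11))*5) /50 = -0.56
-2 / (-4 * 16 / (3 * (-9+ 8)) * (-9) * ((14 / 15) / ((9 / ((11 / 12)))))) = 135 / 1232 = 0.11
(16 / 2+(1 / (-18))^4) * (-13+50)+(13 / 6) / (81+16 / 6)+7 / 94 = 366691682185 / 1238401872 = 296.10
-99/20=-4.95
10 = 10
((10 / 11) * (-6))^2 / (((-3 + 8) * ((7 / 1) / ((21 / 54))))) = 40 / 121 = 0.33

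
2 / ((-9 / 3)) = -2 / 3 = -0.67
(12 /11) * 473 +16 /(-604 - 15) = 319388 /619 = 515.97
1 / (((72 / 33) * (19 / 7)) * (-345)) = -77 / 157320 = -0.00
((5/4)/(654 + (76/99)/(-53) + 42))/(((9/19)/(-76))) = -1052315/3651836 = -0.29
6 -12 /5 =18 /5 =3.60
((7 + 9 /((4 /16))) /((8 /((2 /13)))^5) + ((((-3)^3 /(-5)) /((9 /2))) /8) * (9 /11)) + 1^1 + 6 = 148944931901 /20911221760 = 7.12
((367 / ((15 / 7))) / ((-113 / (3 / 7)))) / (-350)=367 / 197750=0.00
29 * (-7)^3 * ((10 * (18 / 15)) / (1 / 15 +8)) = -1790460 / 121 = -14797.19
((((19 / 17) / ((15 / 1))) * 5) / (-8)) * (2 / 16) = -19 / 3264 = -0.01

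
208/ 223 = 0.93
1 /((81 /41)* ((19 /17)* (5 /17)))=11849 /7695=1.54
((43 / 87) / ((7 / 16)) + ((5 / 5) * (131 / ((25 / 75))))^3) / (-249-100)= -36965361001 / 212541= -173921.08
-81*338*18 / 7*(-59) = 4153633.71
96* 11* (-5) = -5280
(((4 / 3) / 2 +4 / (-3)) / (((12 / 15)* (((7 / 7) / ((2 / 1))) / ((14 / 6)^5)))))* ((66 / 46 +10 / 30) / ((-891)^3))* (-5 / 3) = -51261350 / 106740930867813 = -0.00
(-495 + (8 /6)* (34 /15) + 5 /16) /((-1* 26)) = 18.91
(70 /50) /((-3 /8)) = -56 /15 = -3.73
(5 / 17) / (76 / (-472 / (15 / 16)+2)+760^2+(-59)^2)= 18805 / 37152566207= 0.00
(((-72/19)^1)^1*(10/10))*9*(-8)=5184/19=272.84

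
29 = 29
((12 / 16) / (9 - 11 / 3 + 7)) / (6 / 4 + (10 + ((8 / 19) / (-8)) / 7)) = 399 / 75406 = 0.01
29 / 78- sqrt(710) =-26.27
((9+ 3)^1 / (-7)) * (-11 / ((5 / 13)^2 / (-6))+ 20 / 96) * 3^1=-803463 / 350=-2295.61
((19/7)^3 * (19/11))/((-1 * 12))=-2.88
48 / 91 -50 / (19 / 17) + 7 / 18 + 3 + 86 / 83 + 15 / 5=-95018575 / 2583126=-36.78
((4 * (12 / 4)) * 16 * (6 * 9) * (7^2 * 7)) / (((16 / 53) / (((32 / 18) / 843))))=6980736 / 281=24842.48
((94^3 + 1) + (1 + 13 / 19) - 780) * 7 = 110364289 / 19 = 5808646.79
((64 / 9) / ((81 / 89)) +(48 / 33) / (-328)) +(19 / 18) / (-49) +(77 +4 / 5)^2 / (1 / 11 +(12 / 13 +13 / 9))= 449625932852281 / 182044932300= 2469.86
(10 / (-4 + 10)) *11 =55 / 3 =18.33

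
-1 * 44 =-44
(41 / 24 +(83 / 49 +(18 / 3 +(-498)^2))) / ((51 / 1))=291663761 / 59976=4863.01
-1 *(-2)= 2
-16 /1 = -16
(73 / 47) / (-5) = -73 / 235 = -0.31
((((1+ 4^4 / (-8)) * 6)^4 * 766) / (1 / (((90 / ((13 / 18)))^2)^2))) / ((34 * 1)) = 3157261901396064622080000 / 485537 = 6502618546879155702.00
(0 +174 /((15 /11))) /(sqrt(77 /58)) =110.74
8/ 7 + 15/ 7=23/ 7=3.29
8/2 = 4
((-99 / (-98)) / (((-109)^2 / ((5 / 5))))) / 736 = 99 / 856952768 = 0.00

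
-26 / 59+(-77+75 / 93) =-140164 / 1829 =-76.63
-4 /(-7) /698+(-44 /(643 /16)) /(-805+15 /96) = 88156834 /40457215995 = 0.00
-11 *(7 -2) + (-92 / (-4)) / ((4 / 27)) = 401 / 4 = 100.25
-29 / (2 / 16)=-232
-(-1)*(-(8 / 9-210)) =1882 / 9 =209.11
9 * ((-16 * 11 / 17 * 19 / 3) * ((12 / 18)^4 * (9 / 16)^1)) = -65.57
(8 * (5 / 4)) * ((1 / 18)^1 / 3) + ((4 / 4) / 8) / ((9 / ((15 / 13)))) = 565 / 2808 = 0.20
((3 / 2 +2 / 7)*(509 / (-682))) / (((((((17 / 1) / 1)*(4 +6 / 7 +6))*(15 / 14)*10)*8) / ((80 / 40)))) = -3563 / 21147456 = -0.00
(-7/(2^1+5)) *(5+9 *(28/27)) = -43/3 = -14.33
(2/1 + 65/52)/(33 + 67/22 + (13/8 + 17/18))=0.08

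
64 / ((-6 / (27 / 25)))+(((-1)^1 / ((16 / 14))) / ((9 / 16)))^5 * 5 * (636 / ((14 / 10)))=-10185908704 / 492075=-20699.91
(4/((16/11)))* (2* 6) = 33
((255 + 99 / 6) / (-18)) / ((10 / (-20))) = 181 / 6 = 30.17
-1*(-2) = 2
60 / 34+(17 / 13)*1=679 / 221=3.07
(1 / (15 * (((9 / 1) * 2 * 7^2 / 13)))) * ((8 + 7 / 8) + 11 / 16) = 221 / 23520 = 0.01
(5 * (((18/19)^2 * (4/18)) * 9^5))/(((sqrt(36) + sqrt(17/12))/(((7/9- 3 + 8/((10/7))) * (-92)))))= -25032996864/7885 + 695361024 * sqrt(51)/7885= -2544974.75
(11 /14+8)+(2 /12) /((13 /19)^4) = 5725628 /599781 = 9.55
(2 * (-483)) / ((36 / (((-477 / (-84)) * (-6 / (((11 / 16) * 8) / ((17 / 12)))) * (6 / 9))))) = 20723 / 132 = 156.99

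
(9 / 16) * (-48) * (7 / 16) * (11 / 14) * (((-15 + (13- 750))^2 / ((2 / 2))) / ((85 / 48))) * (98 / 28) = -881762112 / 85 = -10373671.91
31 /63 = 0.49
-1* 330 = -330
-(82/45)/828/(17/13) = -533/316710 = -0.00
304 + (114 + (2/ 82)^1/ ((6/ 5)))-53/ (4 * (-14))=2885843/ 6888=418.97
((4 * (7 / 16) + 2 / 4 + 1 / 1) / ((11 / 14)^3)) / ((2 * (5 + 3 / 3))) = 4459 / 7986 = 0.56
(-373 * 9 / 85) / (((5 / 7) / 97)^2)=-1547714637 / 2125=-728336.30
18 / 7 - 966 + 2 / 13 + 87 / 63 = -262597 / 273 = -961.89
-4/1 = -4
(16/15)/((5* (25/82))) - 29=-53063/1875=-28.30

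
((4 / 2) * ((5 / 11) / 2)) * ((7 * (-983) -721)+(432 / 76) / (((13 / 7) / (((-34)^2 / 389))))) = -3647745150 / 1056913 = -3451.32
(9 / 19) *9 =81 / 19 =4.26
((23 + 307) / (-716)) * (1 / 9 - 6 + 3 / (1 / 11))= -6710 / 537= -12.50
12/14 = 6/7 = 0.86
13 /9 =1.44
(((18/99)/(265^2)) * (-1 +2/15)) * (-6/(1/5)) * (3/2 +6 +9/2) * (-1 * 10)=-1248/154495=-0.01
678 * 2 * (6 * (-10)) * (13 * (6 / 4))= -1586520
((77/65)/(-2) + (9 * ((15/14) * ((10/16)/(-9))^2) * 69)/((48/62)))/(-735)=-4965221/1027353600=-0.00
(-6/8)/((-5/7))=21/20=1.05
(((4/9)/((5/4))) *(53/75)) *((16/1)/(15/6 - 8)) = -27136/37125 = -0.73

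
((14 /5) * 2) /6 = 14 /15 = 0.93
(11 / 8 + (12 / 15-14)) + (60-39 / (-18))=6041 / 120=50.34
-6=-6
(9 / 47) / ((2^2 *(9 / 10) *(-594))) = -5 / 55836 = -0.00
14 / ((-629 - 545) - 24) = -7 / 599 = -0.01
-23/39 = -0.59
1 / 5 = 0.20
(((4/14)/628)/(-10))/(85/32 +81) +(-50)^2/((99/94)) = 3456877024208/1456301385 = 2373.74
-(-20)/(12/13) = 65/3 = 21.67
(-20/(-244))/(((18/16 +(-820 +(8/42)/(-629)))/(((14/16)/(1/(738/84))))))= -0.00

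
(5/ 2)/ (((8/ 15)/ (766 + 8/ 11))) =316275/ 88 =3594.03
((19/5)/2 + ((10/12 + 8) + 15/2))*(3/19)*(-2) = -547/95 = -5.76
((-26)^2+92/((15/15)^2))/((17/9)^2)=62208/289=215.25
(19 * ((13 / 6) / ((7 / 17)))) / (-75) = -4199 / 3150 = -1.33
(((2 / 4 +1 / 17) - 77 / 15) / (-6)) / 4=2333 / 12240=0.19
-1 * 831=-831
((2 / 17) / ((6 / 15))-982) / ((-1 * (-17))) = -16689 / 289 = -57.75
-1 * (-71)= 71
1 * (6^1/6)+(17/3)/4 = 29/12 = 2.42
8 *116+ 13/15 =13933/15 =928.87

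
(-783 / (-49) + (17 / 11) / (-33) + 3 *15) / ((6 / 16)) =8670488 / 53361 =162.49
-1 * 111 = -111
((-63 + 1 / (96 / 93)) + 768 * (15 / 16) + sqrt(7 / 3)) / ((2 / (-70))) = -23082.37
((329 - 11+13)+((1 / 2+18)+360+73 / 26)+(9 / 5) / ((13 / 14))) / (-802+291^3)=46426 / 1601688985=0.00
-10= -10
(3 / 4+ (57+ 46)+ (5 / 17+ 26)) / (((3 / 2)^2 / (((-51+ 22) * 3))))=-256447 / 51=-5028.37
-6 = -6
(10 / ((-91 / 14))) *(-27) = 540 / 13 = 41.54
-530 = -530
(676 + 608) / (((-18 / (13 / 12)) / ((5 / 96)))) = -6955 / 1728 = -4.02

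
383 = 383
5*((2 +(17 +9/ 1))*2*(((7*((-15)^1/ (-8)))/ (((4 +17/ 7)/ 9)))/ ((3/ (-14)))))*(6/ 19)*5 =-720300/ 19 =-37910.53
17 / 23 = 0.74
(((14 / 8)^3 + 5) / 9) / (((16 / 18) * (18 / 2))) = 221 / 1536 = 0.14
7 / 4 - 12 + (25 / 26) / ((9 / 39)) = -6.08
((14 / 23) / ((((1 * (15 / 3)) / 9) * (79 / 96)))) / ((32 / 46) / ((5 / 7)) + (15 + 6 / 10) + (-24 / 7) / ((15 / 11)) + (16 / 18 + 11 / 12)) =3048192 / 36322067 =0.08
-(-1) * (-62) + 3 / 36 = -743 / 12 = -61.92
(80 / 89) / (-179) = -80 / 15931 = -0.01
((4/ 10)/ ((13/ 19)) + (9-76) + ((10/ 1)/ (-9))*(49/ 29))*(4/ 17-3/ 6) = 1158587/ 64090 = 18.08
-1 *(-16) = 16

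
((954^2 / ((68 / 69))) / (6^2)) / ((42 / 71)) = 41283873 / 952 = 43365.41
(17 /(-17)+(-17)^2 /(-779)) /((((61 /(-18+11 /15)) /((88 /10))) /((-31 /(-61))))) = 125766256 /72466475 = 1.74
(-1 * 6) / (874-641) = -6 / 233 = -0.03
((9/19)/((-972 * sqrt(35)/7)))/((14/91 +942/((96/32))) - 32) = -13 * sqrt(35)/37633680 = -0.00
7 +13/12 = 97/12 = 8.08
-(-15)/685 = 0.02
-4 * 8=-32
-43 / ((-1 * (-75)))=-43 / 75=-0.57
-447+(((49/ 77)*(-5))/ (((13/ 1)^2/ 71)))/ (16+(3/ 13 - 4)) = -10165924/ 22737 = -447.11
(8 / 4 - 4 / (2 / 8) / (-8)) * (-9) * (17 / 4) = -153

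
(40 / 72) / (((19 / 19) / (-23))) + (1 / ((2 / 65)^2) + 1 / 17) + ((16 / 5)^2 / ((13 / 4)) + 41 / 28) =364833454 / 348075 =1048.15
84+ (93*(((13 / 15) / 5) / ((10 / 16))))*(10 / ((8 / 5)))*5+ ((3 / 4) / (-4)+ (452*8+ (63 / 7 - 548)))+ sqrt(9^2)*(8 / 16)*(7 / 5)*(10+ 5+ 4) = 326921 / 80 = 4086.51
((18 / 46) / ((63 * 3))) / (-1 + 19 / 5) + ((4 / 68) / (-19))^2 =528407 / 705472698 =0.00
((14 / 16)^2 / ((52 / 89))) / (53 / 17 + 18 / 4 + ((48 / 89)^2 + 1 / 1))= 587239177 / 3992250496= 0.15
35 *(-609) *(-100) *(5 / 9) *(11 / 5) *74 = 578347000 / 3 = 192782333.33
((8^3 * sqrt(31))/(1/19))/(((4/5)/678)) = 45903321.93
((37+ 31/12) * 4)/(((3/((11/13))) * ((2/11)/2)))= 57475/117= 491.24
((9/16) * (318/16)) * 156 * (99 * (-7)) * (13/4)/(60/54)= -4525049529/1280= -3535194.94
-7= -7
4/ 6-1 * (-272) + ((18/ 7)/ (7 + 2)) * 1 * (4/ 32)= 22907/ 84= 272.70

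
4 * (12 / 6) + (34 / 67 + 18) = 1776 / 67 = 26.51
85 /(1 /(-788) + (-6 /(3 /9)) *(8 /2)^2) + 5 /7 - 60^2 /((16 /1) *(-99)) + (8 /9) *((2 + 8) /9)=3.68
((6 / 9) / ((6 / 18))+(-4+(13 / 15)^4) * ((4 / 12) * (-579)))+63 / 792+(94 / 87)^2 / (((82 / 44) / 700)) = 169539352666831 / 153612855000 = 1103.68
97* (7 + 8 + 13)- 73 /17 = 46099 /17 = 2711.71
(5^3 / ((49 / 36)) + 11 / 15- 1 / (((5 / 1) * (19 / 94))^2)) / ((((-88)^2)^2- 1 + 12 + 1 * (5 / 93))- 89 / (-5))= 3766856593 / 2466363796023365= 0.00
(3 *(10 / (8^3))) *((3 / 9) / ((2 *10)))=1 / 1024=0.00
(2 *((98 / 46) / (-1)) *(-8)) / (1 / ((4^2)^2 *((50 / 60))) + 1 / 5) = 501760 / 3013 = 166.53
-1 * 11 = -11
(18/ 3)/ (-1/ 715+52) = 0.12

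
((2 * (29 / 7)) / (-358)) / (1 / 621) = -18009 / 1253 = -14.37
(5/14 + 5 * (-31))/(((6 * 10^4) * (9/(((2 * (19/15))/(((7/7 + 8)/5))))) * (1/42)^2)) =-57589/81000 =-0.71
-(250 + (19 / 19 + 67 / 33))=-8350 / 33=-253.03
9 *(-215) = -1935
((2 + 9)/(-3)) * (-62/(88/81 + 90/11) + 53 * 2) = -4510583/12387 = -364.14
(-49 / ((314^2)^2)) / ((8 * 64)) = -49 / 4977239662592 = -0.00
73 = 73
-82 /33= -2.48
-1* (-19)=19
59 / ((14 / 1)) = 4.21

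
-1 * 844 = -844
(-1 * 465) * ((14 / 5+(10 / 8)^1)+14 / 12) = -9703 / 4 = -2425.75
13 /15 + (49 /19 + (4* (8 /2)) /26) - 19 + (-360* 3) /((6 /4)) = -2722949 /3705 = -734.94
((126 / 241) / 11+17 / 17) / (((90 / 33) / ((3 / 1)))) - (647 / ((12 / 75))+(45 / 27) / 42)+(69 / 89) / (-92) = -54627747521 / 13512870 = -4042.65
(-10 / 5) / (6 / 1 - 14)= 1 / 4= 0.25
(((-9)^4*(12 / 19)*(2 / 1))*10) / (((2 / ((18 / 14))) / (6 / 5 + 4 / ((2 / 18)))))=263594736 / 133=1981915.31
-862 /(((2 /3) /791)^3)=-5759310389427 /4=-1439827597356.75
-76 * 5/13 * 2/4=-190/13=-14.62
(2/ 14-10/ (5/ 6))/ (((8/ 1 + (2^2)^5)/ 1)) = -83/ 7224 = -0.01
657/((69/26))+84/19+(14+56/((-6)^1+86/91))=556974/2185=254.91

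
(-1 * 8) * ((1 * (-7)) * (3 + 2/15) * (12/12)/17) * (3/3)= 2632/255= 10.32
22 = 22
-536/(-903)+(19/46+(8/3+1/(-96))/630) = 4030861/3987648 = 1.01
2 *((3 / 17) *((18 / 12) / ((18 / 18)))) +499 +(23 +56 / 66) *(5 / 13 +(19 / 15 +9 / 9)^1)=5596633 / 9945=562.76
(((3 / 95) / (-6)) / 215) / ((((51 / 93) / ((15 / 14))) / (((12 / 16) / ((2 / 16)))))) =-0.00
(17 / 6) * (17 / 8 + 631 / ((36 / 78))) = 558671 / 144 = 3879.66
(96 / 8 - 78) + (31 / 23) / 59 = -89531 / 1357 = -65.98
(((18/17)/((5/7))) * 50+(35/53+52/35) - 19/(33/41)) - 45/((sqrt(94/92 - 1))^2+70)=174351735346/3351949755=52.02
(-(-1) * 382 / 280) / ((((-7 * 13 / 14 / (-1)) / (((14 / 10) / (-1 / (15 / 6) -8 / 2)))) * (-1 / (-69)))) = -13179 / 2860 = -4.61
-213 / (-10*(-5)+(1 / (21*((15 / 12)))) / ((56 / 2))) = -156555 / 36751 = -4.26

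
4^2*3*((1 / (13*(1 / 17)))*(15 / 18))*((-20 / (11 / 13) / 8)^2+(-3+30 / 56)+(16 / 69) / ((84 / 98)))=779196700 / 2279277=341.86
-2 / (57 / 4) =-8 / 57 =-0.14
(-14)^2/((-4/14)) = -686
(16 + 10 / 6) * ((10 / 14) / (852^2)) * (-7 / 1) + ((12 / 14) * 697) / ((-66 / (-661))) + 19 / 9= 1003662918283 / 167683824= 5985.45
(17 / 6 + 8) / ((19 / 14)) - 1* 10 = -115 / 57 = -2.02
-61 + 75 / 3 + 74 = 38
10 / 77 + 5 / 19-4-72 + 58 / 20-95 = -2453553 / 14630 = -167.71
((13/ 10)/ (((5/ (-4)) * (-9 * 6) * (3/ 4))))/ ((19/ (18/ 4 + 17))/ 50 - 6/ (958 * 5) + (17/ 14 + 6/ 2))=0.01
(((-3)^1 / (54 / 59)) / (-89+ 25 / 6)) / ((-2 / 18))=-177 / 509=-0.35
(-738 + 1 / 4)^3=-25698491351 / 64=-401538927.36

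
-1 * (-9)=9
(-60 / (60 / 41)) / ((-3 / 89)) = 3649 / 3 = 1216.33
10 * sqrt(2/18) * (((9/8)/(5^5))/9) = 1/7500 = 0.00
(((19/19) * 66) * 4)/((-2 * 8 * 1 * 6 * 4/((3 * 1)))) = -2.06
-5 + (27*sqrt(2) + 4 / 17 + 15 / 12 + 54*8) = 27*sqrt(2) + 29137 / 68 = 466.67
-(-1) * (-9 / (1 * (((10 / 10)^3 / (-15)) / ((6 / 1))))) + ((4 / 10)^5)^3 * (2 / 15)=370788574284286 / 457763671875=810.00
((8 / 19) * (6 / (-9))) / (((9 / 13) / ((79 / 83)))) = -16432 / 42579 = -0.39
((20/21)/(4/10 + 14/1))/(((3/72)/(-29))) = -2900/63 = -46.03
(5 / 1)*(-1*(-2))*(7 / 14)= 5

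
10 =10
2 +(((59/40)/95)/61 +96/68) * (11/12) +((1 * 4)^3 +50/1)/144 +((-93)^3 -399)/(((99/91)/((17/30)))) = -654110910607571/1560477600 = -419173.53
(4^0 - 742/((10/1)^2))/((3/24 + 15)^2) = -0.03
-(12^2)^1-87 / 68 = -9879 / 68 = -145.28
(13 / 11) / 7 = 13 / 77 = 0.17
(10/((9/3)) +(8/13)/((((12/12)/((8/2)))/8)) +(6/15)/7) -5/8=245239/10920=22.46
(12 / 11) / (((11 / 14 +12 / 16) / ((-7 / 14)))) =-168 / 473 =-0.36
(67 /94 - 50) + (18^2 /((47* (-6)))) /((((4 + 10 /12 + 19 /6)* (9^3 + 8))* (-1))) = -6829015 /138556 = -49.29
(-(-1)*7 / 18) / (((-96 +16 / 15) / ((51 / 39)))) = -595 / 111072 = -0.01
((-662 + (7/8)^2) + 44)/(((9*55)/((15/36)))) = -39503/76032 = -0.52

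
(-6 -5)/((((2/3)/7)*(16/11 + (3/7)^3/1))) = -871563/11570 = -75.33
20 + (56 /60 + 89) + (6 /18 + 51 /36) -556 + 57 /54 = -79787 /180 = -443.26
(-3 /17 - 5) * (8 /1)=-704 /17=-41.41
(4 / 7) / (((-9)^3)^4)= 4 / 1977006755367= 0.00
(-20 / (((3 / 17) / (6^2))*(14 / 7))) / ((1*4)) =-510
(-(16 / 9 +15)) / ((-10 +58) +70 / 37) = -5587 / 16614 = -0.34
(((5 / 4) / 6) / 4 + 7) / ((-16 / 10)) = -3385 / 768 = -4.41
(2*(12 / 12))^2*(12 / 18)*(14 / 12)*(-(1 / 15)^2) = -28 / 2025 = -0.01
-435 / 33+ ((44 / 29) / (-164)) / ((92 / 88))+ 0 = -3967977 / 300817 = -13.19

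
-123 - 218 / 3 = -587 / 3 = -195.67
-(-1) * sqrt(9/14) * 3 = 9 * sqrt(14)/14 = 2.41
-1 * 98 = -98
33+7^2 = 82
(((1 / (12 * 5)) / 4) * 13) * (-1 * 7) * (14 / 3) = -637 / 360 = -1.77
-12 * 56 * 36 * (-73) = 1766016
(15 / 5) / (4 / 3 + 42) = 9 / 130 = 0.07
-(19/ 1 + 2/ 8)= -77/ 4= -19.25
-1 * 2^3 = -8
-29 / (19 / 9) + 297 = 5382 / 19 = 283.26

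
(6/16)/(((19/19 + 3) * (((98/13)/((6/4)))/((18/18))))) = 117/6272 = 0.02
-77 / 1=-77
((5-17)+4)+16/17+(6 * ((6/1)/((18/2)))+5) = 33/17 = 1.94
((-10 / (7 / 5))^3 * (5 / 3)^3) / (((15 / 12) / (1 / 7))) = -12500000 / 64827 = -192.82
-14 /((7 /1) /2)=-4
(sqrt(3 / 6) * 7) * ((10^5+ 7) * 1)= 700049 * sqrt(2) / 2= 495009.40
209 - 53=156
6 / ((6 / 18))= 18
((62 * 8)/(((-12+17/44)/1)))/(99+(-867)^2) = -5456/96040917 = -0.00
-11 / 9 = -1.22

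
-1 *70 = -70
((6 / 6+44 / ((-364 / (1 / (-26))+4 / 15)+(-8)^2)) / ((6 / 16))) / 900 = 71792 / 24118425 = 0.00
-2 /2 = -1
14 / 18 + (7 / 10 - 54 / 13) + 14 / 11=-18061 / 12870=-1.40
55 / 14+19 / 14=37 / 7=5.29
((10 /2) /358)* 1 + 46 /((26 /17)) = 140043 /4654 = 30.09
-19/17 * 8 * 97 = -14744/17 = -867.29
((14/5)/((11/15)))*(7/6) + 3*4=16.45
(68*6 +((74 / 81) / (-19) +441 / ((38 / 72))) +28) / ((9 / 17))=1750898 / 729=2401.78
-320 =-320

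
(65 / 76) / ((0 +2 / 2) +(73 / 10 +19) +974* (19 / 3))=975 / 7063402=0.00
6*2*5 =60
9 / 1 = 9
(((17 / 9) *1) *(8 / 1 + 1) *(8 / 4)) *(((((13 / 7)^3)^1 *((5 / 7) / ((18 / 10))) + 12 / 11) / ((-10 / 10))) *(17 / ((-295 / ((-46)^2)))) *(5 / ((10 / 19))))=10032770983748 / 70121205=143077.56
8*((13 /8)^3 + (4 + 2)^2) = 20629 /64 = 322.33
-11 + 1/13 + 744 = 9530/13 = 733.08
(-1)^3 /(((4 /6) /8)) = -12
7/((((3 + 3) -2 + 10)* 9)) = 1/18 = 0.06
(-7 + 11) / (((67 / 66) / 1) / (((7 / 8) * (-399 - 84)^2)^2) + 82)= 176006431822914 / 3608131852370809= 0.05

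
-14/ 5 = -2.80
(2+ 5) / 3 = 7 / 3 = 2.33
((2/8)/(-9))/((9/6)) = -1/54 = -0.02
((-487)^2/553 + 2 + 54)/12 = 89379/2212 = 40.41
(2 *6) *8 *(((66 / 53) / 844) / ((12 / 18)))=2376 / 11183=0.21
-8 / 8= -1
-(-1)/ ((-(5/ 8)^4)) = -4096/ 625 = -6.55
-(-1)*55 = 55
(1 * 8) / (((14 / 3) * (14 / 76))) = 456 / 49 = 9.31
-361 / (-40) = 361 / 40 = 9.02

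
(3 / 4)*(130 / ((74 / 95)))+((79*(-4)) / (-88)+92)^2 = 9262.79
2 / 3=0.67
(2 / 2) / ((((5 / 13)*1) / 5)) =13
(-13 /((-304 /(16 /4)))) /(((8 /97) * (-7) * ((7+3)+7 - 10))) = -0.04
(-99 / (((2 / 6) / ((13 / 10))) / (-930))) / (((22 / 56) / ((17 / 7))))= 2219724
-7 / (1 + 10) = -7 / 11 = -0.64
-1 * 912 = -912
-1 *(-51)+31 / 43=2224 / 43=51.72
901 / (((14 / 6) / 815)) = 2202945 / 7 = 314706.43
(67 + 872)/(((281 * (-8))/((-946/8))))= 444147/8992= 49.39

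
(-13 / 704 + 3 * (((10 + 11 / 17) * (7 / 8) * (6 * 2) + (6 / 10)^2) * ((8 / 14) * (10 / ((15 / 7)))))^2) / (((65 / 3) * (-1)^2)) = 102367220010729 / 8265400000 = 12385.03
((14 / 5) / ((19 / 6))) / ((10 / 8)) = 336 / 475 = 0.71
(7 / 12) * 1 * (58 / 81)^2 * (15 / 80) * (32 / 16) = 5887 / 52488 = 0.11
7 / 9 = 0.78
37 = 37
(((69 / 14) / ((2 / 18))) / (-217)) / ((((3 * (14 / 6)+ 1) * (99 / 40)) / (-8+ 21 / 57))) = 50025 / 634942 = 0.08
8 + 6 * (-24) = -136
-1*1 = -1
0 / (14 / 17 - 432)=0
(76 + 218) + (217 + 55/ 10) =1033/ 2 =516.50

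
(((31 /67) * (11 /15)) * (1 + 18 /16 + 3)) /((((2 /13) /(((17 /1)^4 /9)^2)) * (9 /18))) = 1267864842174073 /651240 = 1946847310.01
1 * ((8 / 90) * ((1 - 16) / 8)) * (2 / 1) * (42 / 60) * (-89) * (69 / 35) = 2047 / 50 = 40.94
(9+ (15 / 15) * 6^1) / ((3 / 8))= 40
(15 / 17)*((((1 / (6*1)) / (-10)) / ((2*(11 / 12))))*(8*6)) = -72 / 187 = -0.39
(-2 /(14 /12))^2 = 2.94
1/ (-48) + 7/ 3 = 37/ 16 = 2.31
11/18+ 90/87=859/522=1.65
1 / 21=0.05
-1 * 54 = -54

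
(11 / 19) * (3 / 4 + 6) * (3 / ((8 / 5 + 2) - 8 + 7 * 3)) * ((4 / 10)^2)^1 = 891 / 7885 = 0.11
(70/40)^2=49/16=3.06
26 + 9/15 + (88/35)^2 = 32.92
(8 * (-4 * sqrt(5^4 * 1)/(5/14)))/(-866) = 1120/433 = 2.59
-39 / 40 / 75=-13 / 1000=-0.01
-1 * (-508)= 508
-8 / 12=-2 / 3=-0.67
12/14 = 6/7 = 0.86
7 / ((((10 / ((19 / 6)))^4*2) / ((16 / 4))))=912247 / 6480000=0.14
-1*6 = -6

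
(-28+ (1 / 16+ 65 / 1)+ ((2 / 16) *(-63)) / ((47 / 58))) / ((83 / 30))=9.88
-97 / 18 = -5.39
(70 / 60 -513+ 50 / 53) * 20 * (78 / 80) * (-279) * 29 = 17088345729 / 212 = 80605404.38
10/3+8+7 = 55/3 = 18.33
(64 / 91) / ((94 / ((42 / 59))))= 192 / 36049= 0.01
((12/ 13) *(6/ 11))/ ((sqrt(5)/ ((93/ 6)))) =1116 *sqrt(5)/ 715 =3.49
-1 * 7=-7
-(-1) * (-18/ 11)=-18/ 11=-1.64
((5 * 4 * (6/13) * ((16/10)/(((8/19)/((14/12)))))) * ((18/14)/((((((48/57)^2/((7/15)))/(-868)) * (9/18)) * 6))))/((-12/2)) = 10418821/6240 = 1669.68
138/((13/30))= 4140/13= 318.46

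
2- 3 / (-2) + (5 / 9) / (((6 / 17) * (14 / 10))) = 874 / 189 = 4.62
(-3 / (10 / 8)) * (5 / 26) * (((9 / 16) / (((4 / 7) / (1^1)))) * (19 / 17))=-3591 / 7072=-0.51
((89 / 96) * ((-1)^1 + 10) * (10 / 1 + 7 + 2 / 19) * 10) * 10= 2169375 / 152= 14272.20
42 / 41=1.02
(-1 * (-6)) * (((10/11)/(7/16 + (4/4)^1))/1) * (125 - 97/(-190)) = 2289312/4807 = 476.25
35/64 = 0.55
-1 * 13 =-13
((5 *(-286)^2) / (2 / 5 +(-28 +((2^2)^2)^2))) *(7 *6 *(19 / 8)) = 203978775 / 1142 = 178615.39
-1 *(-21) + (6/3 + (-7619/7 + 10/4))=-14881/14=-1062.93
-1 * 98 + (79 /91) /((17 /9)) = -150895 /1547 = -97.54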